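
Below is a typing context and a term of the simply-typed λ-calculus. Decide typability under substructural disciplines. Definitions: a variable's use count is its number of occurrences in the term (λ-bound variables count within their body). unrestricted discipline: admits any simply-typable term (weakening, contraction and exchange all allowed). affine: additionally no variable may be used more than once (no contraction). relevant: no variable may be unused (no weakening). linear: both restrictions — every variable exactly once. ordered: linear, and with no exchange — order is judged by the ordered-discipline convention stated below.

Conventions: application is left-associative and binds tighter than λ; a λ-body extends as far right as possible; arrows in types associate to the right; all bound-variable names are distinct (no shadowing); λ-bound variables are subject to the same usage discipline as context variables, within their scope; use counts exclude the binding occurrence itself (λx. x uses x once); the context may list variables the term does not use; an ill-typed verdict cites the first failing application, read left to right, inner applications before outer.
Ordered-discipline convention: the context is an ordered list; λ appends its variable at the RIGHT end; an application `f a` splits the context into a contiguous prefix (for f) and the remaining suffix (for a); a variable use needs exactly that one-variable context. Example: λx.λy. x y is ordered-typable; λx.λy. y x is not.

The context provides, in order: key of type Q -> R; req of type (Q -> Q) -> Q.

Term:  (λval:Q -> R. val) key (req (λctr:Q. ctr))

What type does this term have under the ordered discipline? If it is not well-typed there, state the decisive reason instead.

term : R
counts: key: 1; req: 1; val (λ-bound): 1; ctr (λ-bound): 1
left-to-right use order: val, key, req, ctr
typing: well-typed at R
per-discipline verdicts: ordered ✓ · linear ✓ · affine ✓ · relevant ✓ · unrestricted ✓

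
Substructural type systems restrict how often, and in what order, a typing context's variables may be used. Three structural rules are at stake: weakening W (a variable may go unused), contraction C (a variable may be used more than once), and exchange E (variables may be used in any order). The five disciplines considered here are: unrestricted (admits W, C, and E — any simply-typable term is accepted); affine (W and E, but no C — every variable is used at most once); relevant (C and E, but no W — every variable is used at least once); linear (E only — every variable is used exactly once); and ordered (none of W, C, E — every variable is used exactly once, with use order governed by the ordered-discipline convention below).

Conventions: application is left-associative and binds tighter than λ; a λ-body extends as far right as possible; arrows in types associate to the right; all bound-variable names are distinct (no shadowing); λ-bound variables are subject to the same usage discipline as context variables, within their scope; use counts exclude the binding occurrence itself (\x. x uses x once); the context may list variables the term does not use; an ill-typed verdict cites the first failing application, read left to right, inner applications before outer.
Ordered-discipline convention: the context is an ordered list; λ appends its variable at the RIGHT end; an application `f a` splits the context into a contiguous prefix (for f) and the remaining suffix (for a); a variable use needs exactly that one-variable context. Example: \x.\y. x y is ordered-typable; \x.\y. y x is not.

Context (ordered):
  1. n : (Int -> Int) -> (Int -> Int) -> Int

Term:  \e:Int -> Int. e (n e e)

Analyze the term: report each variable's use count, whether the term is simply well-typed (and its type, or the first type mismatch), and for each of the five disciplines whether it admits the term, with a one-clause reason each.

variable uses: n: 1×, e (λ-bound): 3×
left-to-right use order: e, n, e, e
typing: well-typed at (Int -> Int) -> Int
ordered ✗ (uses contraction: e ×3)
linear ✗ (uses contraction: e ×3)
affine ✗ (uses contraction: e ×3)
relevant ✓ (at least one use each (n, e))
unrestricted ✓ (typability at (Int -> Int) -> Int is all that's needed)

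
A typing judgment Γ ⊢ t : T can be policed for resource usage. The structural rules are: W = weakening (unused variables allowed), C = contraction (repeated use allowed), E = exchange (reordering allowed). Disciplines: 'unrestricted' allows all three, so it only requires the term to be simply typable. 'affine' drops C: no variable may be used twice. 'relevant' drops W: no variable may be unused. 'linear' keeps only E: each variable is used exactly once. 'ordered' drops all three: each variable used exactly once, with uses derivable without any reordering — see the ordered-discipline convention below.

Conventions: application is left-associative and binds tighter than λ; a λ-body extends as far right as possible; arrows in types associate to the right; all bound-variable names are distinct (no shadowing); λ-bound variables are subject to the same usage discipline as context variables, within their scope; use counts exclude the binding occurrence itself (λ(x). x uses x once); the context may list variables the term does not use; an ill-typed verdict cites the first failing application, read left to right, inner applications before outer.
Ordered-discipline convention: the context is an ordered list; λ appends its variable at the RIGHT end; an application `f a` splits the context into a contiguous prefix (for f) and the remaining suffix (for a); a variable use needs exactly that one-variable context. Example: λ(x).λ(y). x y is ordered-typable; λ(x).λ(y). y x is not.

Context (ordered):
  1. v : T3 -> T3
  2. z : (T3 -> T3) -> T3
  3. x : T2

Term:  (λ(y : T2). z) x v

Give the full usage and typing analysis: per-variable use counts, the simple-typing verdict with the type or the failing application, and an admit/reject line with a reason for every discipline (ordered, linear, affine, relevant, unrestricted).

variable uses: v=1; z=1; x=1; y [bound]=0
use order (left to right): z, x, v
typing: the term checks, with type T3
ordered ✗ (unused: y — weakening required)
linear ✗ (unused: y — weakening required)
affine ✓ (at most one use each (v, z, x, y))
relevant ✗ (unused: y — weakening required)
unrestricted ✓ (type-checks (T3) and nothing is barred)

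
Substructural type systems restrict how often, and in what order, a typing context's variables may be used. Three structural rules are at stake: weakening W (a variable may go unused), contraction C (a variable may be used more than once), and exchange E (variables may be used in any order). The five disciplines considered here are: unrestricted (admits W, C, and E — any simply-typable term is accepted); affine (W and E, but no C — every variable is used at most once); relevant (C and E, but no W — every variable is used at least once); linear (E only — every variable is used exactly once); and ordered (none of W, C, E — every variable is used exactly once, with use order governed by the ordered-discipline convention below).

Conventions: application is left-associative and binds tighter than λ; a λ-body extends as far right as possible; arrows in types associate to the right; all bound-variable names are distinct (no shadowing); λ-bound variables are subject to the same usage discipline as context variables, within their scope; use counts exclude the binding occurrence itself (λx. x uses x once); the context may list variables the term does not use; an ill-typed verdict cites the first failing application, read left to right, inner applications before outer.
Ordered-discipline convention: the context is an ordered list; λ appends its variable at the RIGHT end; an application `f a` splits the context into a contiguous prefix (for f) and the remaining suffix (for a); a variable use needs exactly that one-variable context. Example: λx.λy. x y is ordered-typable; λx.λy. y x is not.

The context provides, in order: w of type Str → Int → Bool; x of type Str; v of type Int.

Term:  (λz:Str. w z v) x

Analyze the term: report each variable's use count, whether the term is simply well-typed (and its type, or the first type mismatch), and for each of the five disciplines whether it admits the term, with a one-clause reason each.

variable uses: w: 1×, x: 1×, v: 1×, z (λ-bound): 1×
left-to-right use order: w, z, v, x
typing: ✓ — Bool
ordered: ✗ — no contiguous prefix/suffix split fits w, z, v, x
linear: ✓ — w, x, v, z: one use apiece
affine: ✓ — no duplicate uses among w, x, v, z
relevant: ✓ — at least one use each (w, x, v, z)
unrestricted: ✓ — typability at Bool is all that's needed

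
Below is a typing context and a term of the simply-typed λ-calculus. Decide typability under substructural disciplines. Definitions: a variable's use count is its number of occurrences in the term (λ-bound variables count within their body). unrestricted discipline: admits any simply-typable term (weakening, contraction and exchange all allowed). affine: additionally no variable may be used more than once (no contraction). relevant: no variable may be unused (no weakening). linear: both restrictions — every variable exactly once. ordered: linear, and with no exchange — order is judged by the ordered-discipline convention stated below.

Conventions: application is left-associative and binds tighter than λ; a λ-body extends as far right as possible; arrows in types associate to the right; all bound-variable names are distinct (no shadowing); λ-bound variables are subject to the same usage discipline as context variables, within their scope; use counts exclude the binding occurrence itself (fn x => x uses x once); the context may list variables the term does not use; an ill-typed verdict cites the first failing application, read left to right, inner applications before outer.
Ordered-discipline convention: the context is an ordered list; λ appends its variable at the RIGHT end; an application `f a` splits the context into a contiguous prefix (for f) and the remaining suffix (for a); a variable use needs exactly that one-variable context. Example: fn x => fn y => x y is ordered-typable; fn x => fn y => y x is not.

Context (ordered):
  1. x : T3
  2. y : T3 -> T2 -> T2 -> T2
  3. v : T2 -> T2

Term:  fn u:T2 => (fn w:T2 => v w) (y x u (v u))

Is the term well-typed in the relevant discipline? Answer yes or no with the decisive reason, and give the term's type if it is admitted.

yes — at least one use each (x, y, v, u, w); term : T2 -> T2
use counts: x: 1×; y: 1×; v: 2×; u (λ-bound): 2×; w (λ-bound): 1×
left-to-right use order: v, w, y, x, u, v, u
typing: well-typed — term : T2 -> T2
summary: ordered ✗; linear ✗; affine ✗; relevant ✓; unrestricted ✓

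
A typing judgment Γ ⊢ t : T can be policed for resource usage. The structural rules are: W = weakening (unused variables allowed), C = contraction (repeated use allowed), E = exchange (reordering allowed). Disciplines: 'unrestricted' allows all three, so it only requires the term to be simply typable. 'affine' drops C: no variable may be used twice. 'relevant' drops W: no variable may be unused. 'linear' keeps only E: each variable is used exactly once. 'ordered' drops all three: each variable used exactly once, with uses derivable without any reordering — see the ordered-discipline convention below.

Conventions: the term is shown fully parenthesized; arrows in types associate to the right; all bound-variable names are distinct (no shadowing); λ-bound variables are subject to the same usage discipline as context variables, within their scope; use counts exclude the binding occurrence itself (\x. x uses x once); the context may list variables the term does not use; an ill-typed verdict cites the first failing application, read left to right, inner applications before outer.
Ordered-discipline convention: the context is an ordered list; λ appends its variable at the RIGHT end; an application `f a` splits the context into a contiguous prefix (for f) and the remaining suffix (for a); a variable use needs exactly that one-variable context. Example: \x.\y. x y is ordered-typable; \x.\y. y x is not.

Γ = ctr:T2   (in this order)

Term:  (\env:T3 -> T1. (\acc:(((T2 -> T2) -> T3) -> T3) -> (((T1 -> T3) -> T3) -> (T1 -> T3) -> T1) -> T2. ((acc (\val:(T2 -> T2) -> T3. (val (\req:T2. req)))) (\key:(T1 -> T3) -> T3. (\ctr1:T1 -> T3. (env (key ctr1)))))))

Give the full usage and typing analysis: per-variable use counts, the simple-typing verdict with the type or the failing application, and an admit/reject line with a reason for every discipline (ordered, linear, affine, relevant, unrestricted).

counts: ctr: 0×; env [bound]: 1×; acc [bound]: 1×; val [bound]: 1×; req [bound]: 1×; key [bound]: 1×; ctr1 [bound]: 1×
left-to-right use order: acc, val, req, env, key, ctr1
typing: well-typed at (T3 -> T1) -> ((((T2 -> T2) -> T3) -> T3) -> (((T1 -> T3) -> T3) -> (T1 -> T3) -> T1) -> T2) -> T2
ordered: ✗ — ctr left unused
linear: ✗ — ctr left unused
affine: ✓ — at most one use each (ctr, env, acc, val, req, key, ctr1)
relevant: ✗ — ctr left unused
unrestricted: ✓ — typability at (T3 -> T1) -> ((((T2 -> T2) -> T3) -> T3) -> (((T1 -> T3) -> T3) -> (T1 -> T3) -> T1) -> T2) -> T2 is all that's needed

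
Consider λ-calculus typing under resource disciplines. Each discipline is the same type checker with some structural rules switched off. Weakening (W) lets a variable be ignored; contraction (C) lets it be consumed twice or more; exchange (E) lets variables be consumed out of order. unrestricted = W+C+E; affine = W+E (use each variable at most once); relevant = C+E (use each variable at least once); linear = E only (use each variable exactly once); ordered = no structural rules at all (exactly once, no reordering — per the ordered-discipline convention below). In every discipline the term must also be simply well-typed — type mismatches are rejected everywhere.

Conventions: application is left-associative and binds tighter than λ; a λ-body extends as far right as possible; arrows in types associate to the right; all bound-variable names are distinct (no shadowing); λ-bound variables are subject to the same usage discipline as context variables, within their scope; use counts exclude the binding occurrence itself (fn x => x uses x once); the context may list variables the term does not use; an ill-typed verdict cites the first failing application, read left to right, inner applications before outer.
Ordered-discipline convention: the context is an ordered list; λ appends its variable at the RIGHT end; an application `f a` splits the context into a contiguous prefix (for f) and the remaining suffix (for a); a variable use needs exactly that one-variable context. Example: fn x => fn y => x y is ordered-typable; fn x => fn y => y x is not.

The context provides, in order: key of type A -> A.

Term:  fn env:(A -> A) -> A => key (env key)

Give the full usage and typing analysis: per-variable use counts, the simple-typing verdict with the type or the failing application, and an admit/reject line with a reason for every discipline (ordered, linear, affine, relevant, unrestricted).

variable uses: key=2; env (bound)=1
left-to-right use order: key, env, key
typing: well-typed — term : ((A -> A) -> A) -> A
ordered: ✗ — needs contraction — key ×2
linear: ✗ — needs contraction — key ×2
affine: ✗ — needs contraction — key ×2
relevant: ✓ — every one of key, env appears
unrestricted: ✓ — simply typable at ((A -> A) -> A) -> A; W, C, E all held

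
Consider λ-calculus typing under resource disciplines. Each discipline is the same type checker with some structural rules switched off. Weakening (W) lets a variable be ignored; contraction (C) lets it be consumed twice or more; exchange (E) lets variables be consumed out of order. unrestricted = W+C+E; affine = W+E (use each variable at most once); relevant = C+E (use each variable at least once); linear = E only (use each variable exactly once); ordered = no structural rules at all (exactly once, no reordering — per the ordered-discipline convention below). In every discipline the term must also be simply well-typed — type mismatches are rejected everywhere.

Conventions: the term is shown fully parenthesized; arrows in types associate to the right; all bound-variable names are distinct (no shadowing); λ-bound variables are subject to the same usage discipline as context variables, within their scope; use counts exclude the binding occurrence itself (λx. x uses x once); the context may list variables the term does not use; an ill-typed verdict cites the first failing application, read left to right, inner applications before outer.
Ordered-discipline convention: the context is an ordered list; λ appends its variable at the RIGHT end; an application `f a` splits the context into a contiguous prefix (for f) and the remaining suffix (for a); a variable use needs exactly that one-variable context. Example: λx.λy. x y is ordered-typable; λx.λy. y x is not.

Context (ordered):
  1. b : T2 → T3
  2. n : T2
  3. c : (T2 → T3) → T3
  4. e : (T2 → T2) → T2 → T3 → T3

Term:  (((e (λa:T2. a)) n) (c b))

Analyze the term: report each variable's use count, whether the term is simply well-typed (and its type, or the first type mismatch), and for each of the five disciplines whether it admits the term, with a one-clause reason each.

variable uses: b=1, n=1, c=1, e=1, a (λ-bound)=1
uses in reading order: e, a, n, c, b
typing: well-typed at T3
ordered: ✗ — no ordered split (uses run e, a, n, c, b)
linear: ✓ — each of b, n, c, e, a used exactly once
affine: ✓ — none of b, n, c, e, a used more than once
relevant: ✓ — none of b, n, c, e, a goes unused
unrestricted: ✓ — type-checks (T3) and nothing is barred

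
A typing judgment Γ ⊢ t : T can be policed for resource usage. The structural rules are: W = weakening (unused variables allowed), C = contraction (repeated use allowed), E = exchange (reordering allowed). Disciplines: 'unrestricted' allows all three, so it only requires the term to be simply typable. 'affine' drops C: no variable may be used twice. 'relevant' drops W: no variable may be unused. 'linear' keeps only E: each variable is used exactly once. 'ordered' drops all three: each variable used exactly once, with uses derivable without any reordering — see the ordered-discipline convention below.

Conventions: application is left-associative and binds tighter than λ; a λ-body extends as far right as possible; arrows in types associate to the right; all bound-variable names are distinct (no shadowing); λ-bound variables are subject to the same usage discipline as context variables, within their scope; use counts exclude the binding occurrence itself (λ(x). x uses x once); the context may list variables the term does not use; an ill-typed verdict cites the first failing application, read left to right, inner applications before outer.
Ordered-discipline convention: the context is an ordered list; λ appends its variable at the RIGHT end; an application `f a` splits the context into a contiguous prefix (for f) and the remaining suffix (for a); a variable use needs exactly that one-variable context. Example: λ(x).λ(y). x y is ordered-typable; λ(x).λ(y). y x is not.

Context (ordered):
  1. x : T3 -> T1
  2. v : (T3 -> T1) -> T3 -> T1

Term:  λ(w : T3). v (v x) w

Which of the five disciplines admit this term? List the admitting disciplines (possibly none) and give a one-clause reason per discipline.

admitted by: relevant, unrestricted
counts: x: 1×, v: 2×, w (bound): 1×
left-to-right use order: v, v, x, w
typing: well-typed — term : T3 -> T1
ordered ✗ (needs contraction — v ×2)
linear ✗ (needs contraction — v ×2)
affine ✗ (needs contraction — v ×2)
relevant ✓ (every one of x, v, w appears)
unrestricted ✓ (typability at T3 -> T1 is all that's needed)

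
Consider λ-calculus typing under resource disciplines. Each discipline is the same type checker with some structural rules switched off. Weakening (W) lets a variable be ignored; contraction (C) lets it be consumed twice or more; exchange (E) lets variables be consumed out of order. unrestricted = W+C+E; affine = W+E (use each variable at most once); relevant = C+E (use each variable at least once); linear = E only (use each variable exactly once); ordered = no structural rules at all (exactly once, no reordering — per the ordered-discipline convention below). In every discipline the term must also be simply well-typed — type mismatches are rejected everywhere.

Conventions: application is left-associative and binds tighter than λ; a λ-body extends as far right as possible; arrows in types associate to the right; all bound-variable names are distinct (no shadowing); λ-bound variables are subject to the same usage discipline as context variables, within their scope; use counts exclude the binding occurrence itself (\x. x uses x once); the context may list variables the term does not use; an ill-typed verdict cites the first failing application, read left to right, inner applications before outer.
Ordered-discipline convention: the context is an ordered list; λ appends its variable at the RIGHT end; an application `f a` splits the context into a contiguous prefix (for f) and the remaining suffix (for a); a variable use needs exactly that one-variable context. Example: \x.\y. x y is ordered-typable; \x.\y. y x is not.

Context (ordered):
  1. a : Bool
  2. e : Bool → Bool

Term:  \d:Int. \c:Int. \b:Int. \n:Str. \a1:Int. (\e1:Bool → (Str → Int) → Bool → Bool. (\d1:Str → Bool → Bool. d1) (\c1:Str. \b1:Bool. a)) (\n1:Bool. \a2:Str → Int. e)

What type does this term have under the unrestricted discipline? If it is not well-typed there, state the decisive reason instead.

term : Int → Int → Int → Str → Int → Str → Bool → Bool
use counts: a: 1×; e: 1×; d (λ-bound): 0×; c (λ-bound): 0×; b (λ-bound): 0×; n (λ-bound): 0×; a1 (λ-bound): 0×; e1 (λ-bound): 0×; d1 (λ-bound): 1×; c1 (λ-bound): 0×; b1 (λ-bound): 0×; n1 (λ-bound): 0×; a2 (λ-bound): 0×
uses in reading order: d1, a, e
typing: ✓ — Int → Int → Int → Str → Int → Str → Bool → Bool
across the five disciplines: ordered ✗ | linear ✗ | affine ✓ | relevant ✗ | unrestricted ✓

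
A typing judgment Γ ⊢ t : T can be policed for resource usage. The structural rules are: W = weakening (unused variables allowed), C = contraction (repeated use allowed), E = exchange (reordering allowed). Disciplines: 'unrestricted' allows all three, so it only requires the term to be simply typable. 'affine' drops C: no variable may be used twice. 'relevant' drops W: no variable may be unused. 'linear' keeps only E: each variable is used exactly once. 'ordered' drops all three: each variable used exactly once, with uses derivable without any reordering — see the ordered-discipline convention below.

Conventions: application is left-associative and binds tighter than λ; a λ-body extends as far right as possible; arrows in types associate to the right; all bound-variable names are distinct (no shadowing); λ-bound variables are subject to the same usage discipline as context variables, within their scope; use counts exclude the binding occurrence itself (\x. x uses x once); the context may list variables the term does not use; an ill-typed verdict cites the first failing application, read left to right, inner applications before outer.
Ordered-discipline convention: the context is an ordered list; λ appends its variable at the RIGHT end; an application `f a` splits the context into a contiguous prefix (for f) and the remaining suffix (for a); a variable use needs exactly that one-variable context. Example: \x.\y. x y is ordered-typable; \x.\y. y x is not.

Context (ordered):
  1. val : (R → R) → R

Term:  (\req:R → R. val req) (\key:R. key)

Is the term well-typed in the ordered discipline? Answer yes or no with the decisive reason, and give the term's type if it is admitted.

yes — one use each (val, req, key); ordered split holds; term : R
counts: val=1, req (bound)=1, key (bound)=1
left-to-right use order: val, req, key
typing: well-typed — term : R
across the five disciplines: ordered ✓; linear ✓; affine ✓; relevant ✓; unrestricted ✓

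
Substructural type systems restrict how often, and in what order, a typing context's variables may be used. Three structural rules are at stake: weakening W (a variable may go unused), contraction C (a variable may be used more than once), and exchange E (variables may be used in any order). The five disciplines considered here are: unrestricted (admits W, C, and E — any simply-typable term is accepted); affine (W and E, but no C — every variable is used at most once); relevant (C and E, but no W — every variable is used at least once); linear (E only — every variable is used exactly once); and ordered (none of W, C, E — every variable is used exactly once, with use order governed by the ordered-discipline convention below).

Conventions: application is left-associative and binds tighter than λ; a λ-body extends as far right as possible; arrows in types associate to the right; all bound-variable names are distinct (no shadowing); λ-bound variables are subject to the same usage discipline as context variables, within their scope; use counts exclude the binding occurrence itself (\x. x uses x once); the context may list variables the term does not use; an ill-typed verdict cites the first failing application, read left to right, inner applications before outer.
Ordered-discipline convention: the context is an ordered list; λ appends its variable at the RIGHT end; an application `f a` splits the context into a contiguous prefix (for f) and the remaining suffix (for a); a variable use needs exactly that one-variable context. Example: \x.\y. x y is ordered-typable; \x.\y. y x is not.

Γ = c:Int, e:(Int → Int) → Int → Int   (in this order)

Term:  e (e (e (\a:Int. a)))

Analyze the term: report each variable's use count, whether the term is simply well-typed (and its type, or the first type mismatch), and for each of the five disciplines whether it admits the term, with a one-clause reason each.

variable uses: c: 0, e: 3, a (bound): 1
uses in reading order: e, e, e, a
typing: ✓ — Int → Int
ordered ✗ (repeated use of e ×3; unused: c — weakening required)
linear ✗ (repeated use of e ×3; unused: c — weakening required)
affine ✗ (repeated use of e ×3)
relevant ✗ (unused: c — weakening required)
unrestricted ✓ (type-checks (Int → Int) and nothing is barred)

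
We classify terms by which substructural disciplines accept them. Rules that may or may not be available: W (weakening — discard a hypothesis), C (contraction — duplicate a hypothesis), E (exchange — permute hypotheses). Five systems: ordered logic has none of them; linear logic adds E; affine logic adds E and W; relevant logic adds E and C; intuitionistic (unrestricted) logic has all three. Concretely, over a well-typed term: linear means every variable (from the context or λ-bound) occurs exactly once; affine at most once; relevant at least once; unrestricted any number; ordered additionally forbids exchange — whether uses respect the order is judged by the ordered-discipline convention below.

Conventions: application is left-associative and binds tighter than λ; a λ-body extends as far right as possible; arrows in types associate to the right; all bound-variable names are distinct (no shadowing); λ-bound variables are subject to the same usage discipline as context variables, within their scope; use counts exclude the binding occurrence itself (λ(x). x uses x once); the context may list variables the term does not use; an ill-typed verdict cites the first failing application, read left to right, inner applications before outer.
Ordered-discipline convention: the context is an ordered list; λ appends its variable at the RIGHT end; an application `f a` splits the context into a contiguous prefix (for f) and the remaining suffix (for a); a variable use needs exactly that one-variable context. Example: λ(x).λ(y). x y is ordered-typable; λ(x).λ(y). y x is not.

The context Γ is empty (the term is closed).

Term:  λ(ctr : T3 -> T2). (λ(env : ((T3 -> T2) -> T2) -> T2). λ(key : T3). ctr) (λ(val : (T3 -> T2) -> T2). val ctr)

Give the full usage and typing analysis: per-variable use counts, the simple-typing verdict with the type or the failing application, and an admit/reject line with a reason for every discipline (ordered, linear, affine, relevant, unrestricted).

counts: ctr (λ-bound): 2×, env (λ-bound): 0×, key (λ-bound): 0×, val (λ-bound): 1×
use order (left to right): ctr, val, ctr
typing: well-typed — term : (T3 -> T2) -> T3 -> T3 -> T2
ordered: ✗, needs contraction — ctr ×2; needs weakening: env, key unused
linear: ✗, needs contraction — ctr ×2; needs weakening: env, key unused
affine: ✗, needs contraction — ctr ×2
relevant: ✗, needs weakening: env, key unused
unrestricted: ✓, typability at (T3 -> T2) -> T3 -> T3 -> T2 is all that's needed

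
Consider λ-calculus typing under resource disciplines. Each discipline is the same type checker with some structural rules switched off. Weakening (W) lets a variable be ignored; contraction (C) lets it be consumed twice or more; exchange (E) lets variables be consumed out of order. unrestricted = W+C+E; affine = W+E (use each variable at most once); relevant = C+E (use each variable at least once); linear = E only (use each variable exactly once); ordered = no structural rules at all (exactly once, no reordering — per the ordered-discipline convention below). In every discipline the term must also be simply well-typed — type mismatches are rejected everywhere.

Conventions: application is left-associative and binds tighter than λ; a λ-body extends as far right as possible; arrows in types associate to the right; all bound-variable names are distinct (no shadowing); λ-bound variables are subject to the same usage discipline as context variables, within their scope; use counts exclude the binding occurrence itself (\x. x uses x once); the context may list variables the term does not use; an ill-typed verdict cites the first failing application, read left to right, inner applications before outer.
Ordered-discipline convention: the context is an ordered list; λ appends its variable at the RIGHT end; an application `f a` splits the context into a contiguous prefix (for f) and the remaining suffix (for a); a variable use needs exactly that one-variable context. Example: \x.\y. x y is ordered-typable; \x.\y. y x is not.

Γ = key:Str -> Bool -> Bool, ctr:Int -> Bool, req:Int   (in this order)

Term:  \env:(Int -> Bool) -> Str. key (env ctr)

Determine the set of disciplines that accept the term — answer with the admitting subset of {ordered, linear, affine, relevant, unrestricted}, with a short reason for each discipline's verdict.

accepted by: affine, unrestricted
use counts: key: 1×, ctr: 1×, req: 0×, env (λ-bound): 1×
use order (left to right): key, env, ctr
typing: well-typed at ((Int -> Bool) -> Str) -> Bool -> Bool
ordered: ✗ — unused: req — weakening required
linear: ✗ — unused: req — weakening required
affine: ✓ — no duplicate uses among key, ctr, req, env
relevant: ✗ — unused: req — weakening required
unrestricted: ✓ — well-typed at ((Int -> Bool) -> Str) -> Bool -> Bool; no restrictions here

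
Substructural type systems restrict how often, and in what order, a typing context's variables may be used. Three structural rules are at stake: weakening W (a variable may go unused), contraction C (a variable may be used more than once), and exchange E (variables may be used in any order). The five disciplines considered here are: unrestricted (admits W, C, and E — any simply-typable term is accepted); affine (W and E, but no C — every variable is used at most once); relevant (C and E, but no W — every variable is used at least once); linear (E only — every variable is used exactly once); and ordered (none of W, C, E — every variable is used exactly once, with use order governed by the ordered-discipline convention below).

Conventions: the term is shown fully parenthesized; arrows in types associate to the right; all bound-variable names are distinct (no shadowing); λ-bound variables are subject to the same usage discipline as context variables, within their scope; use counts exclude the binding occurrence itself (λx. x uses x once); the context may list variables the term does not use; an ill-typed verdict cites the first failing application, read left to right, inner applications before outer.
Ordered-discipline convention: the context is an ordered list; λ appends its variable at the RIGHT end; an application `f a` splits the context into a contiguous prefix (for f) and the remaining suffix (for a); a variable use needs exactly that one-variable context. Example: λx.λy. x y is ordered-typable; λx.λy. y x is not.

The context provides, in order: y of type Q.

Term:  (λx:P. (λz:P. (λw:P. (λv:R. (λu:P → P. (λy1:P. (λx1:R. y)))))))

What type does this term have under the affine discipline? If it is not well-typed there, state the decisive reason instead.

term : P → P → P → R → (P → P) → P → R → Q
counts: y: 1, x [bound]: 0, z [bound]: 0, w [bound]: 0, v [bound]: 0, u [bound]: 0, y1 [bound]: 0, x1 [bound]: 0
order of uses: y
typing: ✓ — P → P → P → R → (P → P) → P → R → Q
summary: ordered ✗ · linear ✗ · affine ✓ · relevant ✗ · unrestricted ✓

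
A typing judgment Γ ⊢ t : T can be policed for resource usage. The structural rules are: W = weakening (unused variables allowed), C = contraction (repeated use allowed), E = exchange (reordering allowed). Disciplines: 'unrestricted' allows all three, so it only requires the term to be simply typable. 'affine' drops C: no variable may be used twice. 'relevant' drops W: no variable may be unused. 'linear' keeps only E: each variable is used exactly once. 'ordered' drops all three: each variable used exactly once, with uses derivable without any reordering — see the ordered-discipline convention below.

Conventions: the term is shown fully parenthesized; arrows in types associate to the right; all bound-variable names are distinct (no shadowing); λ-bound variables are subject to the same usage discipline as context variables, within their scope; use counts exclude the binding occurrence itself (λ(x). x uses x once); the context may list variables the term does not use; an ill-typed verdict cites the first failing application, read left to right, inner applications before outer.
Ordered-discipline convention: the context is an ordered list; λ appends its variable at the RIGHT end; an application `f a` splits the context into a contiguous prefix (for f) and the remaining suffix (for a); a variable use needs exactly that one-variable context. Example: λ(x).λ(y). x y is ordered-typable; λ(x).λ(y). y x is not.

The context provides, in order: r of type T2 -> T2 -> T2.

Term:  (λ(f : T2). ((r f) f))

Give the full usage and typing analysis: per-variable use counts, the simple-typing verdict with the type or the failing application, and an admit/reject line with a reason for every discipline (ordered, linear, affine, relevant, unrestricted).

variable uses: r: 1; f [bound]: 2
uses in reading order: r, f, f
typing: well-typed at T2 -> T2
ordered ✗ (repeated use of f ×2)
linear ✗ (repeated use of f ×2)
affine ✗ (repeated use of f ×2)
relevant ✓ (at least one use each (r, f))
unrestricted ✓ (simply typable at T2 -> T2; W, C, E all held)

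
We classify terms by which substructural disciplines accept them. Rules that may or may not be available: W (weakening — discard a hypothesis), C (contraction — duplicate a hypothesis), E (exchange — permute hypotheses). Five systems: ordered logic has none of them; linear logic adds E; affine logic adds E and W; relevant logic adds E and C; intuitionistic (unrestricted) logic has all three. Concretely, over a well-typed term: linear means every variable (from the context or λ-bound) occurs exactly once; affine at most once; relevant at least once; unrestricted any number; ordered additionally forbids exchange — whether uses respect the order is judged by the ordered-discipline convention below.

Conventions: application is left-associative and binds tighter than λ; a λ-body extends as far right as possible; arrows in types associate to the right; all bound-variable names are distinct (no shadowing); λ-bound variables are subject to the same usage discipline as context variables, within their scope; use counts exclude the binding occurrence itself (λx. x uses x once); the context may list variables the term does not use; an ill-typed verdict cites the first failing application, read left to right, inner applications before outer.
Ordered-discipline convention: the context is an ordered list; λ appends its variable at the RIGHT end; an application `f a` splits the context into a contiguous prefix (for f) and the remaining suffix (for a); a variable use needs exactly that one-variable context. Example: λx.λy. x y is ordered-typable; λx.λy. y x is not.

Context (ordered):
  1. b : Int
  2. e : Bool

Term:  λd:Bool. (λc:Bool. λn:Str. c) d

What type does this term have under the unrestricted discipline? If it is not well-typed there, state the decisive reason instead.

term : Bool → Str → Bool
use counts: b: 0; e: 0; d (λ-bound): 1; c (λ-bound): 1; n (λ-bound): 0
use order (left to right): c, d
typing: the term checks, with type Bool → Str → Bool
all disciplines: ordered ✗ · linear ✗ · affine ✓ · relevant ✗ · unrestricted ✓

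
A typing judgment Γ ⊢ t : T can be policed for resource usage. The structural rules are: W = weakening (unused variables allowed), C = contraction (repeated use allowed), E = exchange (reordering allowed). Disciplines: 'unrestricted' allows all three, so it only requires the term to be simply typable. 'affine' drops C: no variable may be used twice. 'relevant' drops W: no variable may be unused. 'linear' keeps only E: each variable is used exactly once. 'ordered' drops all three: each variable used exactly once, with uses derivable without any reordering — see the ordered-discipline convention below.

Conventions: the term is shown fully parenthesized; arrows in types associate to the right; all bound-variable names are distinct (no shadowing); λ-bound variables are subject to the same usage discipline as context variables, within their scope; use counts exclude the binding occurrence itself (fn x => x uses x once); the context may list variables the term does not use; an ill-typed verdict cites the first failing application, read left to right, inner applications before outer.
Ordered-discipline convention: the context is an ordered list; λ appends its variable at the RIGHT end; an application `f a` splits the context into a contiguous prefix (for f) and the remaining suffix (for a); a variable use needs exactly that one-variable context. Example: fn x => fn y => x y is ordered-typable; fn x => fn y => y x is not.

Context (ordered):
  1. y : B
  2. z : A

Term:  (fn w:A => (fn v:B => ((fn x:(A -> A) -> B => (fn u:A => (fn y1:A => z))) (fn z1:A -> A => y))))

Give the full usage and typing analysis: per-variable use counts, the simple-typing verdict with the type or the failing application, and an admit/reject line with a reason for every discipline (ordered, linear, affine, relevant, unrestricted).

counts: y=1; z=1; w [bound]=0; v [bound]=0; x [bound]=0; u [bound]=0; y1 [bound]=0; z1 [bound]=0
uses in reading order: z, y
typing: ✓ — A -> B -> A -> A -> A
ordered ✗ (w, v, x, u, y1, z1 left unused)
linear ✗ (w, v, x, u, y1, z1 left unused)
affine ✓ (no duplicate uses among y, z, w, v, x, u, y1, z1)
relevant ✗ (w, v, x, u, y1, z1 left unused)
unrestricted ✓ (simply typable at A -> B -> A -> A -> A; W, C, E all held)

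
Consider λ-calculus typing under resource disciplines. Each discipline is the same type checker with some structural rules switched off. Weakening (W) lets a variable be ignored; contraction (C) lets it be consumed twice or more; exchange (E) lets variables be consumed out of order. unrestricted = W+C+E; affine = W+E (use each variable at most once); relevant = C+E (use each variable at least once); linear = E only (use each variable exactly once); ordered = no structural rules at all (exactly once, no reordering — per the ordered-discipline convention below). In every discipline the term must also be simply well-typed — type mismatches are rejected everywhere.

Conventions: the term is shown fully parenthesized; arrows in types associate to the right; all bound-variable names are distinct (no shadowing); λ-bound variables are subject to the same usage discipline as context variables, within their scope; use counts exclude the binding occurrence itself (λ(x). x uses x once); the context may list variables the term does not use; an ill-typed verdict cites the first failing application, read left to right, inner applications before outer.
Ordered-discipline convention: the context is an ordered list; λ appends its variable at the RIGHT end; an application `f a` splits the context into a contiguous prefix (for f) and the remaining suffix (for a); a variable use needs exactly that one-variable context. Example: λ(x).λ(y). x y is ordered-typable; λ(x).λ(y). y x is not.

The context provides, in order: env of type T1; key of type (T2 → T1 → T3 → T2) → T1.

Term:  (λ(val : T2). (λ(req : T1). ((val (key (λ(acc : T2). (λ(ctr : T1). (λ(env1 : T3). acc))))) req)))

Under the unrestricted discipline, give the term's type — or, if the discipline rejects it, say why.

not well-typed under unrestricted — fails simple typing
counts: env: 0; key: 1; val (bound): 1; req (bound): 1; acc (bound): 1; ctr (bound): 0; env1 (bound): 0
use order (left to right): val, key, acc, req
typing: ill-typed: can't apply a value of type T2
across the five disciplines: ordered ✗ · linear ✗ · affine ✗ · relevant ✗ · unrestricted ✗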